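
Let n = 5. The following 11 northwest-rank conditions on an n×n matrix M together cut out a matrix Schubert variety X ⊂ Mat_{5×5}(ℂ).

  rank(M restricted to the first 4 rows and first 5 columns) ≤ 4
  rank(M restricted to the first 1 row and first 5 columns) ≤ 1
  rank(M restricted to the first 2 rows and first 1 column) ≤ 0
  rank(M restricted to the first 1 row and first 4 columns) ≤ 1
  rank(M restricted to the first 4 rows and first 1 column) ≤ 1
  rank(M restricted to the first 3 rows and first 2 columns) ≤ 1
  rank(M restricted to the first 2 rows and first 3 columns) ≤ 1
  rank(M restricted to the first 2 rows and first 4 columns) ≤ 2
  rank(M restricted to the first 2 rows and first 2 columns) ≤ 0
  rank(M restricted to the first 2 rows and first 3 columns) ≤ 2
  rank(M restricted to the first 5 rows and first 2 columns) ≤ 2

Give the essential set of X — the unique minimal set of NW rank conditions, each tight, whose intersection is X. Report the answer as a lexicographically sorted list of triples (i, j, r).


Recovering R(i,j) via the rank-extension bound from the 11 conditions:

  i=1: 0  0  1  1  1
  i=2: 0  0  1  2  2
  i=3: 1  1  2  3  3
  i=4: 1  2  3  4  4
  i=5: 1  2  3  4  5

giving w = (3, 4, 1, 2, 5) via Δ²R.

ℓ(w)=4; the 1 essential cell (i,j,r):

[(2, 2, 0)]


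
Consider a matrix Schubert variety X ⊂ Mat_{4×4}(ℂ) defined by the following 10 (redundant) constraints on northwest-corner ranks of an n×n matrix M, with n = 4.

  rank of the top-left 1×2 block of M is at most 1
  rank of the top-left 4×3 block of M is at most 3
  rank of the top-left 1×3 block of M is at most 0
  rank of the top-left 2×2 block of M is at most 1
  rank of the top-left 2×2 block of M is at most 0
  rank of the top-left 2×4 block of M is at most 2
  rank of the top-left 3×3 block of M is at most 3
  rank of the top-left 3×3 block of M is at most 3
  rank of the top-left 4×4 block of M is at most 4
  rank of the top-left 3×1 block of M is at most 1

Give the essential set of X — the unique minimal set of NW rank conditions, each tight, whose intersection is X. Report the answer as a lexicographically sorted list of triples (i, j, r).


Propagating the 10 rank bounds to every northwest block:

  R[1]: 0 0 0 1
  R[2]: 0 0 1 2
  R[3]: 1 1 2 3
  R[4]: 1 2 3 4

reading off 1-entries of Δ²R: w = (4, 3, 1, 2).

2 SE-corners of the 5-cell Rothe diagram give Ess(w):

[(1, 3, 0), (2, 2, 0)]


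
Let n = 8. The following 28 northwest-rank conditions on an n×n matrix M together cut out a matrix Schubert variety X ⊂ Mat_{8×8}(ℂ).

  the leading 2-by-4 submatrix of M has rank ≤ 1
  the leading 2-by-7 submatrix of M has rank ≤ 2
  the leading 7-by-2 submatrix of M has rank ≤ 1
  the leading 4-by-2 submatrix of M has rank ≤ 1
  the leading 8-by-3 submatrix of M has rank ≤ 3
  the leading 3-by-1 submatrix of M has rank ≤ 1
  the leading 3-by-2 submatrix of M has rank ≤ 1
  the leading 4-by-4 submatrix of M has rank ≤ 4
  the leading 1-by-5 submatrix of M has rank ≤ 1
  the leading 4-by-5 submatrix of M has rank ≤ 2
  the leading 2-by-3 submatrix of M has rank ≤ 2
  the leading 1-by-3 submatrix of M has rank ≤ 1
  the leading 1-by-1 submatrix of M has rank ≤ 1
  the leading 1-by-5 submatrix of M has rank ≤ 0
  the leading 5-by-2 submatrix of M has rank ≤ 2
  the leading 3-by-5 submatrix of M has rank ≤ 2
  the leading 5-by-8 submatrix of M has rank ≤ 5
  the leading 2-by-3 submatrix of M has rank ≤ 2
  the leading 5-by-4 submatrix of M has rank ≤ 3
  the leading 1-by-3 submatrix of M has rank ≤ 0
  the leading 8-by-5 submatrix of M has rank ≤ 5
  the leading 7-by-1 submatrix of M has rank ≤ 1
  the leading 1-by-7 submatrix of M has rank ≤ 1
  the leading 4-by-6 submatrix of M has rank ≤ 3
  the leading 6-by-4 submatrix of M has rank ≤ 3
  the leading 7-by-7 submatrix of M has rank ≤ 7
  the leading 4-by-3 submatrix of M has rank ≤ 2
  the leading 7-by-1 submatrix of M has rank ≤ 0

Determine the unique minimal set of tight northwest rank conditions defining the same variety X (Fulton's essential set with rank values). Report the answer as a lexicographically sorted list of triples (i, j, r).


Computing R[i][j] = min implied NW-rank bound (n=8, 28 conditions):

  i=1: 0 0 0 0 0 1 1 1
  i=2: 0 1 1 1 1 2 2 2
  i=3: 0 1 2 2 2 3 3 3
  i=4: 0 1 2 2 2 3 4 4
  i=5: 0 1 2 3 3 4 5 5
  i=6: 0 1 2 3 4 5 6 6
  i=7: 0 1 2 3 4 5 6 7
  i=8: 1 2 3 4 5 6 7 8

second differences of R give the permutation w = (6, 2, 3, 7, 4, 5, 8, 1).

3 SE-corners of the 13-cell Rothe diagram give Ess(w):

[(1, 5, 0), (4, 5, 2), (7, 1, 0)]


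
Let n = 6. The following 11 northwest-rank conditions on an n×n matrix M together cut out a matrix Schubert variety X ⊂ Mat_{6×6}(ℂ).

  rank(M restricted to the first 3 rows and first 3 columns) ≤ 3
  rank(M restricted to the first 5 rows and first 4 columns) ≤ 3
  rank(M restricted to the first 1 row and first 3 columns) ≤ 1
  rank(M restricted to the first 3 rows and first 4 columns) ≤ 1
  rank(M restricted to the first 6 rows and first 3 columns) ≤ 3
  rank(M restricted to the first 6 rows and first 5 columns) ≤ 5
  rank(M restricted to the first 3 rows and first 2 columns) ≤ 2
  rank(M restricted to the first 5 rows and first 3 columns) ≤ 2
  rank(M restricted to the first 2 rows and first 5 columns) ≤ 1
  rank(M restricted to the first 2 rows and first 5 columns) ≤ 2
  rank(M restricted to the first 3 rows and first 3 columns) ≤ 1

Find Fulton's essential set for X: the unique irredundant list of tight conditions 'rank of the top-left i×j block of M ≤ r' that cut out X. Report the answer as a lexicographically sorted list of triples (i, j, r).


Reconstructing r_w from the 11 given conditions:

  1 1 1 1 1 1
  1 1 1 1 1 2
  1 1 1 1 2 3
  1 2 2 2 3 4
  1 2 2 3 4 5
  1 2 3 4 5 6

giving w = (1, 6, 5, 2, 4, 3) via Δ²R.

3 SE-corners of the 8-cell Rothe diagram give Ess(w):

[(2, 5, 1), (3, 4, 1), (5, 3, 2)]


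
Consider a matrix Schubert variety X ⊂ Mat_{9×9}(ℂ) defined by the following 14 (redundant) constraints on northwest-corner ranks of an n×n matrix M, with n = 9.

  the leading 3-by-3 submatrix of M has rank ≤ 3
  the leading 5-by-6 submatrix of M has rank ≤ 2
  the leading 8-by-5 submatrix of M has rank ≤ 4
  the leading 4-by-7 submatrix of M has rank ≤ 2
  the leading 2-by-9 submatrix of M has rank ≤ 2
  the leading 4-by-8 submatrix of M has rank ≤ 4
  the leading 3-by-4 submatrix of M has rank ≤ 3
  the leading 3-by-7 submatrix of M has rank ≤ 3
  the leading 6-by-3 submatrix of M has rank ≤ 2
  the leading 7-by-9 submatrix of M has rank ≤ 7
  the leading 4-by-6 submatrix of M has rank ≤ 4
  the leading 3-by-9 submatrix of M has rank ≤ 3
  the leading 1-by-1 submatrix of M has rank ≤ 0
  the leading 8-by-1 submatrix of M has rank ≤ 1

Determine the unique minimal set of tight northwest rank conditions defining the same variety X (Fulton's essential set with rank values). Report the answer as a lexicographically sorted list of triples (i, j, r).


Propagating the 14 rank bounds to every northwest block:

  R[1]: 0 1 1 1 1 1 1 1 1
  R[2]: 1 2 2 2 2 2 2 2 2
  R[3]: 1 2 2 2 2 2 2 3 3
  R[4]: 1 2 2 2 2 2 2 3 4
  R[5]: 1 2 2 2 2 2 3 4 5
  R[6]: 1 2 2 3 3 3 4 5 6
  R[7]: 1 2 3 4 4 4 5 6 7
  R[8]: 1 2 3 4 4 5 6 7 8
  R[9]: 1 2 3 4 5 6 7 8 9

hence w(1..9) = (2, 1, 8, 9, 7, 4, 3, 6, 5).

D(w) has 17 cells with 5 SE-corners; essential set:

[(1, 1, 0), (4, 7, 2), (5, 6, 2), (6, 3, 2), (8, 5, 4)]


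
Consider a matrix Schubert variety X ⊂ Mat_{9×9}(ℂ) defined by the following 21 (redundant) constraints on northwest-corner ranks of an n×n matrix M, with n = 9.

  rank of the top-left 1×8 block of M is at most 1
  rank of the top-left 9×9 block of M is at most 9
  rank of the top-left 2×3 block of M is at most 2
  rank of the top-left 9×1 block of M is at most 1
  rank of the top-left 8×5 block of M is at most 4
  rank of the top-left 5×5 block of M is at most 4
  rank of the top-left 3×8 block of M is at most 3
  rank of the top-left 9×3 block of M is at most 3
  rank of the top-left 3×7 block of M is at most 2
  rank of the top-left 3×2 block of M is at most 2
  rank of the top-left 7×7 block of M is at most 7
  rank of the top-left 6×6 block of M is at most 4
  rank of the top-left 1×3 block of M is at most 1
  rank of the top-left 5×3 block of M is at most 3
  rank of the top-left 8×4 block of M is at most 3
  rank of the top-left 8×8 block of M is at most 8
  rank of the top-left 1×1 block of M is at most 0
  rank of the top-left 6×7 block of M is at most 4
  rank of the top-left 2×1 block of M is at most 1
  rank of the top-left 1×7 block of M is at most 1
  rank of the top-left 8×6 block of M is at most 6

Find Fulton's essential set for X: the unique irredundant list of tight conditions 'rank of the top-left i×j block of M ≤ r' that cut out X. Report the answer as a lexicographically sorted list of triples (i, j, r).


Propagating the 21 rank bounds to every northwest block:

  0 | 1 | 1 | 1 | 1 | 1 | 1 | 1 | 1
  1 | 2 | 2 | 2 | 2 | 2 | 2 | 2 | 2
  1 | 2 | 2 | 2 | 2 | 2 | 2 | 3 | 3
  1 | 2 | 3 | 3 | 3 | 3 | 3 | 4 | 4
  1 | 2 | 3 | 3 | 4 | 4 | 4 | 5 | 5
  1 | 2 | 3 | 3 | 4 | 4 | 4 | 5 | 6
  1 | 2 | 3 | 3 | 4 | 5 | 5 | 6 | 7
  1 | 2 | 3 | 3 | 4 | 5 | 6 | 7 | 8
  1 | 2 | 3 | 4 | 5 | 6 | 7 | 8 | 9

so w = (2, 1, 8, 3, 5, 9, 6, 7, 4).

D(w) has 12 cells with 4 SE-corners; essential set:

[(1, 1, 0), (3, 7, 2), (6, 7, 4), (8, 4, 3)]


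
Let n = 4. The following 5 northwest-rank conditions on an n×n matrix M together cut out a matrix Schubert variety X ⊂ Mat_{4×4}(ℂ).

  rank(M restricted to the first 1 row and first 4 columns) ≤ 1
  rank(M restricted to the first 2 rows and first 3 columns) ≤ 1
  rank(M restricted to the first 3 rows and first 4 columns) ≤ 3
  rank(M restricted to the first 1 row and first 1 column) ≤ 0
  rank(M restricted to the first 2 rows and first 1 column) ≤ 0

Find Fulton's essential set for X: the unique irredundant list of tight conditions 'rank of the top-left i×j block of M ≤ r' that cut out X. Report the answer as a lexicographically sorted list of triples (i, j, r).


Rank table r_w(4×4) implied by the 5 constraints:

  i=1: 0 1 1 1
  i=2: 0 1 1 2
  i=3: 1 2 2 3
  i=4: 1 2 3 4

giving w = (2, 4, 1, 3) via Δ²R.

ℓ(w)=3; the 2 essential cells (i,j,r):

[(2, 1, 0), (2, 3, 1)]


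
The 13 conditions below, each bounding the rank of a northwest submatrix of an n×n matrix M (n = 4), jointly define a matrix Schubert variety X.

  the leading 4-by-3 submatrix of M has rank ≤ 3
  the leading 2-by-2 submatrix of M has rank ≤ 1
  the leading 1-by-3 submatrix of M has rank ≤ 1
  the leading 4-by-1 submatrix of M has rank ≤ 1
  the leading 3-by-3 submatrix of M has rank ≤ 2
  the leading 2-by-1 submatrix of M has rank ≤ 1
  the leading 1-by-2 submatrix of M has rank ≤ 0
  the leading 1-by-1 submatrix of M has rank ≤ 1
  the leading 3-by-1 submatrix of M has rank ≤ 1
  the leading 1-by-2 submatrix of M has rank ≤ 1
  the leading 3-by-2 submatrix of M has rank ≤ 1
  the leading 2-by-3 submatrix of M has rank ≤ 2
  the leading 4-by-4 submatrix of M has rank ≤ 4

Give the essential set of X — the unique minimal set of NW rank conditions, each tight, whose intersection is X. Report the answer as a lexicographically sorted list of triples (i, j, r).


The tightest implied rank at each (i,j), from the 13 conditions:

  R[1]: 0 | 0 | 1 | 1
  R[2]: 1 | 1 | 2 | 2
  R[3]: 1 | 1 | 2 | 3
  R[4]: 1 | 2 | 3 | 4

reading off 1-entries of Δ²R: w = (3, 1, 4, 2).

ℓ(w)=3; the 2 essential cells (i,j,r):

[(1, 2, 0), (3, 2, 1)]


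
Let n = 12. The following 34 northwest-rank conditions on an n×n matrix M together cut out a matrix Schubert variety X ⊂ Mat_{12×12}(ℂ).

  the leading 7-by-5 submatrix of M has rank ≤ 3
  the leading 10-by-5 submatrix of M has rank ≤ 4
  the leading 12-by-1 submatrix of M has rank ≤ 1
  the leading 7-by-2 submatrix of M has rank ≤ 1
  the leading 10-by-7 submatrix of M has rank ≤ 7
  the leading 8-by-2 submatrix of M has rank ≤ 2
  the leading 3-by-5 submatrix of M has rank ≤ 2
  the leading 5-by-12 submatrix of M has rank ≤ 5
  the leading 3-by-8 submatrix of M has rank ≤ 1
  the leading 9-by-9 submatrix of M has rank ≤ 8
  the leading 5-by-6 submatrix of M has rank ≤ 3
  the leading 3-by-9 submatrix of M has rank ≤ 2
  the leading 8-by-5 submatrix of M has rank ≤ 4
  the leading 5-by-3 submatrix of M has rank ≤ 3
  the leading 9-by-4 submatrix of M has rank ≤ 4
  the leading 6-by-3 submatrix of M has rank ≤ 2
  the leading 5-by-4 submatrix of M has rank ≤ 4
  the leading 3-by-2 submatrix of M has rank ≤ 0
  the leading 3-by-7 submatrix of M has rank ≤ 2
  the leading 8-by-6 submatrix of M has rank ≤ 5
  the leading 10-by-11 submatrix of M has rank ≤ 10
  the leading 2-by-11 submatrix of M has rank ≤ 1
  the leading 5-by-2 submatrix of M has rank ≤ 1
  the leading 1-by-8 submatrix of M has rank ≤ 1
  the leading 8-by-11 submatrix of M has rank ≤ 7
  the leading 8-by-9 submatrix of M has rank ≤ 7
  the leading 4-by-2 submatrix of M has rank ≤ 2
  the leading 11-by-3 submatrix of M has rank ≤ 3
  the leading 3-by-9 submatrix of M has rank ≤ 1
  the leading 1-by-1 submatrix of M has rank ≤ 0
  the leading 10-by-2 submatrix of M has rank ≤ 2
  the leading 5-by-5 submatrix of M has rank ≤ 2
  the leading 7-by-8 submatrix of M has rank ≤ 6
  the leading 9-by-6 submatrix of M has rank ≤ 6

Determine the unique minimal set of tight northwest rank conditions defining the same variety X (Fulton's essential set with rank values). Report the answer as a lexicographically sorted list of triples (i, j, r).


Rank table r_w(12×12) implied by the 34 constraints:

  0, 0, 1, 1, 1, 1, 1, 1, 1, 1, 1, 1
  0, 0, 1, 1, 1, 1, 1, 1, 1, 1, 1, 2
  0, 0, 1, 1, 1, 1, 1, 1, 1, 2, 2, 3
  1, 1, 2, 2, 2, 2, 2, 2, 2, 3, 3, 4
  1, 1, 2, 2, 2, 3, 3, 3, 3, 4, 4, 5
  1, 1, 2, 3, 3, 4, 4, 4, 4, 5, 5, 6
  1, 1, 2, 3, 3, 4, 5, 5, 5, 6, 6, 7
  1, 2, 3, 4, 4, 5, 6, 6, 6, 7, 7, 8
  1, 2, 3, 4, 4, 5, 6, 7, 7, 8, 8, 9
  1, 2, 3, 4, 4, 5, 6, 7, 8, 9, 9, 10
  1, 2, 3, 4, 5, 6, 7, 8, 9, 10, 10, 11
  1, 2, 3, 4, 5, 6, 7, 8, 9, 10, 11, 12

giving w = (3, 12, 10, 1, 6, 4, 7, 2, 8, 9, 5, 11) via Δ²R.

Fulton essential set (7 of the 28 Rothe cells):

[(2, 11, 1), (3, 2, 0), (3, 9, 1), (5, 5, 2), (7, 2, 1), (7, 5, 3), (10, 5, 4)]


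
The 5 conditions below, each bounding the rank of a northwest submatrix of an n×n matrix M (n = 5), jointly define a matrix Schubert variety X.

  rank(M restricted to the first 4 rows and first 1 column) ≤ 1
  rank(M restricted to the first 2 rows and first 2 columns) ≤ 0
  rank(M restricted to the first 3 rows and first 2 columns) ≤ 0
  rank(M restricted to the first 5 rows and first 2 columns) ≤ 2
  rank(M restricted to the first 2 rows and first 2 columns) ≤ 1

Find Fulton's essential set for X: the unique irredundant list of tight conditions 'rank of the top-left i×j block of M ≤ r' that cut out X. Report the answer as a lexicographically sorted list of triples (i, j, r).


Computing R[i][j] = min implied NW-rank bound (n=5, 5 conditions):

  row 1: 0 | 0 | 1 | 1 | 1
  row 2: 0 | 0 | 1 | 2 | 2
  row 3: 0 | 0 | 1 | 2 | 3
  row 4: 1 | 1 | 2 | 3 | 4
  row 5: 1 | 2 | 3 | 4 | 5

giving w = (3, 4, 5, 1, 2) via Δ²R.

ℓ(w)=6; the 1 essential cell (i,j,r):

[(3, 2, 0)]


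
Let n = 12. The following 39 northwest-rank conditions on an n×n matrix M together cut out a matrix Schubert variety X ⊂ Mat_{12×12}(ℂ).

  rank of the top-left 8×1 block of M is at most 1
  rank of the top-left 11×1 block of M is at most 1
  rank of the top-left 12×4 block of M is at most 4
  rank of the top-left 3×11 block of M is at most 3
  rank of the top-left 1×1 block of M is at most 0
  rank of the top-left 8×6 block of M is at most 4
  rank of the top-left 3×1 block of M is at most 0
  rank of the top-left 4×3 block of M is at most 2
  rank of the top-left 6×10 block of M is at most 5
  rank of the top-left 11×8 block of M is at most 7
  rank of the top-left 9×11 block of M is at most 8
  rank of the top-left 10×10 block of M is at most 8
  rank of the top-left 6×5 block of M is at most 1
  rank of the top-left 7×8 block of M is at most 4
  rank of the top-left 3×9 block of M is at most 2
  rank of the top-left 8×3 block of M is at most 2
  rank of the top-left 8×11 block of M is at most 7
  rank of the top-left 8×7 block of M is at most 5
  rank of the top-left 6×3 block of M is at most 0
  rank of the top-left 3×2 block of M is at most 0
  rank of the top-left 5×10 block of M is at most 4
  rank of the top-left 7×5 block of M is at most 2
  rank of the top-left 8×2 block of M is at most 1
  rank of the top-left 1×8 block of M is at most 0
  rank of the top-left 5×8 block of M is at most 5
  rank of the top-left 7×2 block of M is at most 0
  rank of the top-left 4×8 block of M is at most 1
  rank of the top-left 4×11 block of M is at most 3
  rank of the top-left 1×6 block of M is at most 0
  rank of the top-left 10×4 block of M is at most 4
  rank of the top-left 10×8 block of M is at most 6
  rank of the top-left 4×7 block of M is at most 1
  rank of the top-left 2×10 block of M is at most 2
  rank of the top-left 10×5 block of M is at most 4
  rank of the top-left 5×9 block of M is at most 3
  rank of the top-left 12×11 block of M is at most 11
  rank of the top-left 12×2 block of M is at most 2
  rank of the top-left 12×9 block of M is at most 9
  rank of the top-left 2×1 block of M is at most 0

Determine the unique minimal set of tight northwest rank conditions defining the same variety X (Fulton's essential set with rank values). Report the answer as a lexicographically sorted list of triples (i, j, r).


Computing R[i][j] = min implied NW-rank bound (n=12, 39 conditions):

  0 0 0 0 0 0 0 0 1 1 1 1
  0 0 0 1 1 1 1 1 2 2 2 2
  0 0 0 1 1 1 1 1 2 3 3 3
  0 0 0 1 1 1 1 1 2 3 3 4
  0 0 0 1 1 2 2 2 3 4 4 5
  0 0 0 1 1 2 3 3 4 5 5 6
  0 0 1 2 2 3 4 4 5 6 6 7
  1 1 2 3 3 4 5 5 6 7 7 8
  1 2 3 4 4 5 6 6 7 8 8 9
  1 2 3 4 4 5 6 6 7 8 9 10
  1 2 3 4 5 6 7 7 8 9 10 11
  1 2 3 4 5 6 7 8 9 10 11 12

giving w = (9, 4, 10, 12, 6, 7, 3, 1, 2, 11, 5, 8) via Δ²R.

|D(w)|=38, |Ess(w)|=8:

[(1, 8, 0), (4, 8, 1), (4, 11, 3), (6, 3, 0), (6, 5, 1), (7, 2, 0), (10, 5, 4), (10, 8, 6)]


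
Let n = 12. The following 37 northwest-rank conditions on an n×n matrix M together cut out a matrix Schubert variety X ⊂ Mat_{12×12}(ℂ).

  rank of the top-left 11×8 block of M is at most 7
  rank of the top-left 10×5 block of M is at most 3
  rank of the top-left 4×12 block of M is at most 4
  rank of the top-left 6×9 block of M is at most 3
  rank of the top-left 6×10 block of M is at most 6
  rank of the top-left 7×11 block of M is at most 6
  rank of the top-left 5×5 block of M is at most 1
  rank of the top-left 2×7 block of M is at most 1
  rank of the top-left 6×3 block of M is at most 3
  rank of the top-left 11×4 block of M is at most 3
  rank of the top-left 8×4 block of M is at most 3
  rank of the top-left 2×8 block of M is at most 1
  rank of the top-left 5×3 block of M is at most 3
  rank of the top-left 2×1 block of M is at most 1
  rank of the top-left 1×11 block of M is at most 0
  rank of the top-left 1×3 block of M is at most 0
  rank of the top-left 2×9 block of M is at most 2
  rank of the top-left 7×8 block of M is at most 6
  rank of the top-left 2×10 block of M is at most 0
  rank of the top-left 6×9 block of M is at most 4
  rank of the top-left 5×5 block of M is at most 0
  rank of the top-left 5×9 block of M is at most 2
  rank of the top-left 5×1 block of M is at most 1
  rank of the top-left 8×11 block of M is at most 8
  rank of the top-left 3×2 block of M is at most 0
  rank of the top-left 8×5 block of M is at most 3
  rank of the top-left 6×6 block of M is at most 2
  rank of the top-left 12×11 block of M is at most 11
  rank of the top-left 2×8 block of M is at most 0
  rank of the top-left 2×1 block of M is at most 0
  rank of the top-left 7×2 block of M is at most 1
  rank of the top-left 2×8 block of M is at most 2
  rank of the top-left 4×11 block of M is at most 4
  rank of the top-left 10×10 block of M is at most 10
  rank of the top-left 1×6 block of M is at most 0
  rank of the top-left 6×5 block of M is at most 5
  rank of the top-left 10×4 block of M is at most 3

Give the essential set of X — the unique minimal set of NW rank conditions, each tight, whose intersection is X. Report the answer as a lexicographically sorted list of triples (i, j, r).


Computing R[i][j] = min implied NW-rank bound (n=12, 37 conditions):

  row 1: 0 | 0 | 0 | 0 | 0 | 0 | 0 | 0 | 0 | 0 | 0 | 1
  row 2: 0 | 0 | 0 | 0 | 0 | 0 | 0 | 0 | 0 | 0 | 1 | 2
  row 3: 0 | 0 | 0 | 0 | 0 | 1 | 1 | 1 | 1 | 1 | 2 | 3
  row 4: 0 | 0 | 0 | 0 | 0 | 1 | 2 | 2 | 2 | 2 | 3 | 4
  row 5: 0 | 0 | 0 | 0 | 0 | 1 | 2 | 2 | 2 | 3 | 4 | 5
  row 6: 1 | 1 | 1 | 1 | 1 | 2 | 3 | 3 | 3 | 4 | 5 | 6
  row 7: 1 | 1 | 2 | 2 | 2 | 3 | 4 | 4 | 4 | 5 | 6 | 7
  row 8: 1 | 2 | 3 | 3 | 3 | 4 | 5 | 5 | 5 | 6 | 7 | 8
  row 9: 1 | 2 | 3 | 3 | 3 | 4 | 5 | 6 | 6 | 7 | 8 | 9
  row 10: 1 | 2 | 3 | 3 | 3 | 4 | 5 | 6 | 7 | 8 | 9 | 10
  row 11: 1 | 2 | 3 | 3 | 4 | 5 | 6 | 7 | 8 | 9 | 10 | 11
  row 12: 1 | 2 | 3 | 4 | 5 | 6 | 7 | 8 | 9 | 10 | 11 | 12

giving w = (12, 11, 6, 7, 10, 1, 3, 2, 8, 9, 5, 4) via Δ²R.

D(w) has 44 cells with 7 SE-corners; essential set:

[(1, 11, 0), (2, 10, 0), (5, 5, 0), (5, 9, 2), (7, 2, 1), (10, 5, 3), (11, 4, 3)]


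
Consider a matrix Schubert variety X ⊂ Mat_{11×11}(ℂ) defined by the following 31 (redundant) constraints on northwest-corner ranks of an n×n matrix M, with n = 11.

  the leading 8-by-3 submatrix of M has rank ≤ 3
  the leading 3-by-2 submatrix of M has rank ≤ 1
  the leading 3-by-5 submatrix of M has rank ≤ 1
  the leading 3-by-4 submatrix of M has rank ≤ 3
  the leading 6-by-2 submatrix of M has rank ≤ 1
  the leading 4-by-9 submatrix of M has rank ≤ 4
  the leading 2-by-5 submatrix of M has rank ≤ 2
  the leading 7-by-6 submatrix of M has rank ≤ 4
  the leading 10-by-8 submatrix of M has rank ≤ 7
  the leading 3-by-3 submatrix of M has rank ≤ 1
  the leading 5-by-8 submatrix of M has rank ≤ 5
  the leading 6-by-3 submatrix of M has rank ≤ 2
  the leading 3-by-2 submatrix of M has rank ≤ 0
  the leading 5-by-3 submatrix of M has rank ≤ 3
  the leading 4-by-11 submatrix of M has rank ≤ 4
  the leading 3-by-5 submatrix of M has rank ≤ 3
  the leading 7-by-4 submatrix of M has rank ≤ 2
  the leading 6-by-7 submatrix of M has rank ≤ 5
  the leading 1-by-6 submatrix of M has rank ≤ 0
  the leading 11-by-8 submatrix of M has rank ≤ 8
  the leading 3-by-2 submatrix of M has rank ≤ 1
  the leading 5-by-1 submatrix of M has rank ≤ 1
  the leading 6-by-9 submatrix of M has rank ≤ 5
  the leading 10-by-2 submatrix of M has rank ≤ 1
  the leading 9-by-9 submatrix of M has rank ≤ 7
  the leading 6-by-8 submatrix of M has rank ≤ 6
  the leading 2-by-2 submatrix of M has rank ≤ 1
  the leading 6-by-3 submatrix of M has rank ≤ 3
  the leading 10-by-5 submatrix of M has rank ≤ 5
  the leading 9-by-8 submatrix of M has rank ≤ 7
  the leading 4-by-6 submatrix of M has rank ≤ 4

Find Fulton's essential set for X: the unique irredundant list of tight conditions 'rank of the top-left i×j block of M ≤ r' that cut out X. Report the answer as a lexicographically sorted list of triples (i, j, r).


Reconstructing r_w from the 31 given conditions:

  i=1: 0  0  0  0  0  0  1  1  1  1  1
  i=2: 0  0  1  1  1  1  2  2  2  2  2
  i=3: 0  0  1  1  1  2  3  3  3  3  3
  i=4: 1  1  2  2  2  3  4  4  4  4  4
  i=5: 1  1  2  2  3  4  5  5  5  5  5
  i=6: 1  1  2  2  3  4  5  5  5  6  6
  i=7: 1  1  2  2  3  4  5  6  6  7  7
  i=8: 1  1  2  3  4  5  6  7  7  8  8
  i=9: 1  1  2  3  4  5  6  7  7  8  9
  i=10: 1  1  2  3  4  5  6  7  8  9  10
  i=11: 1  2  3  4  5  6  7  8  9  10  11

hence w(1..11) = (7, 3, 6, 1, 5, 10, 8, 4, 11, 9, 2).

Rothe diagram D(w) (24 cells), 7 SE-corners (essential conditions):

[(1, 6, 0), (3, 2, 0), (3, 5, 1), (6, 9, 5), (7, 4, 2), (9, 9, 7), (10, 2, 1)]


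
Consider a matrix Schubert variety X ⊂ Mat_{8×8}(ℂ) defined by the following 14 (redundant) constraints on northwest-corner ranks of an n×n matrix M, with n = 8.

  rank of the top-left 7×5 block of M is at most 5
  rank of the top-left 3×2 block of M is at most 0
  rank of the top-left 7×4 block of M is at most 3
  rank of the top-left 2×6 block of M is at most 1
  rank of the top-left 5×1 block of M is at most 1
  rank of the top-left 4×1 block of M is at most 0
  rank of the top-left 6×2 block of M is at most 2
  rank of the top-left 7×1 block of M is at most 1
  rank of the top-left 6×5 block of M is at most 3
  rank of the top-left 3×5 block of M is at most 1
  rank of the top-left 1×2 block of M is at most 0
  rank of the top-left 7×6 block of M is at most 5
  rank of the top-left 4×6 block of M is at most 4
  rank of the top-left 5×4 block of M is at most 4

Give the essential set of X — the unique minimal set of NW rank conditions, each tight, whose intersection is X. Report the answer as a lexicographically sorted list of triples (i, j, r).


Propagating the 14 rank bounds to every northwest block:

  row 1: 0  0  1  1  1  1  1  1
  row 2: 0  0  1  1  1  1  2  2
  row 3: 0  0  1  1  1  2  3  3
  row 4: 0  1  2  2  2  3  4  4
  row 5: 1  2  3  3  3  4  5  5
  row 6: 1  2  3  3  3  4  5  6
  row 7: 1  2  3  3  4  5  6  7
  row 8: 1  2  3  4  5  6  7  8

hence w(1..8) = (3, 7, 6, 2, 1, 8, 5, 4).

|D(w)|=15, |Ess(w)|=6:

[(2, 6, 1), (3, 2, 0), (3, 5, 1), (4, 1, 0), (6, 5, 3), (7, 4, 3)]


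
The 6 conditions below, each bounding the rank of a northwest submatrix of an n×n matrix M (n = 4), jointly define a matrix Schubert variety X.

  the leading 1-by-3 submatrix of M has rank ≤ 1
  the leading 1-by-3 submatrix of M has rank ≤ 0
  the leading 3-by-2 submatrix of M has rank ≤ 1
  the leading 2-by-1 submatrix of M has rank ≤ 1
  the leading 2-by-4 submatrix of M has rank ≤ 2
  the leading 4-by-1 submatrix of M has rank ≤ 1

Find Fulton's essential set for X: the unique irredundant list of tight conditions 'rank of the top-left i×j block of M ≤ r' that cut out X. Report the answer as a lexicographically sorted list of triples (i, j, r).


Reconstructing r_w from the 6 given conditions:

  0 0 0 1
  1 1 1 2
  1 1 2 3
  1 2 3 4

giving w = (4, 1, 3, 2) via Δ²R.

D(w) has 4 cells with 2 SE-corners; essential set:

[(1, 3, 0), (3, 2, 1)]


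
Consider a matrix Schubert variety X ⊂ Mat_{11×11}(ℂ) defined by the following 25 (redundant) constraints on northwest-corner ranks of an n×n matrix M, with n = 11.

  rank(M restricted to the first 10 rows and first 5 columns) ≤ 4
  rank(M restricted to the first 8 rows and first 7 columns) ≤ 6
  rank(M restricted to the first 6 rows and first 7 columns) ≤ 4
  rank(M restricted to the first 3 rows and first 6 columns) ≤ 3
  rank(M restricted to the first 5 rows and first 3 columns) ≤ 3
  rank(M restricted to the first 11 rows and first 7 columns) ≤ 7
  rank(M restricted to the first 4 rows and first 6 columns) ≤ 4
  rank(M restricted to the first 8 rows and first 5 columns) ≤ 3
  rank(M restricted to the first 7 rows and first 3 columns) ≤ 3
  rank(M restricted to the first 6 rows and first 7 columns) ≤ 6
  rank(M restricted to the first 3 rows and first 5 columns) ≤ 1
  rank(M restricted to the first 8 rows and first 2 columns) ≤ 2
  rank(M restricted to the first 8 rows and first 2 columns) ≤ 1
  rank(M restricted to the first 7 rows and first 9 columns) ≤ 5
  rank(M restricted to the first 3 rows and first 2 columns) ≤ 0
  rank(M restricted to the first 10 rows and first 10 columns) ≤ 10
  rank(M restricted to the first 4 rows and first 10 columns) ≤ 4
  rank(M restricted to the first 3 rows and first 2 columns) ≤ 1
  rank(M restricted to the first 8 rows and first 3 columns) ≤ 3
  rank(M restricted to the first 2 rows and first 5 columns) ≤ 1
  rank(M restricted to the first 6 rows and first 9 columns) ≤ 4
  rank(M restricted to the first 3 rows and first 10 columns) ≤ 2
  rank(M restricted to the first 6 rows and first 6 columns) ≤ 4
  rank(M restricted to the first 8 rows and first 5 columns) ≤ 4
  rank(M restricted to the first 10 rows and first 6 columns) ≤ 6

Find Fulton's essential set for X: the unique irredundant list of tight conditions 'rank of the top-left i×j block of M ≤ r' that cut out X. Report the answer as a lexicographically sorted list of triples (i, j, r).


Reconstructing r_w from the 25 given conditions:

  i=1: 0 | 0 | 1 | 1 | 1 | 1 | 1 | 1 | 1 | 1 | 1
  i=2: 0 | 0 | 1 | 1 | 1 | 2 | 2 | 2 | 2 | 2 | 2
  i=3: 0 | 0 | 1 | 1 | 1 | 2 | 2 | 2 | 2 | 2 | 3
  i=4: 1 | 1 | 2 | 2 | 2 | 3 | 3 | 3 | 3 | 3 | 4
  i=5: 1 | 1 | 2 | 3 | 3 | 4 | 4 | 4 | 4 | 4 | 5
  i=6: 1 | 1 | 2 | 3 | 3 | 4 | 4 | 4 | 4 | 5 | 6
  i=7: 1 | 1 | 2 | 3 | 3 | 4 | 5 | 5 | 5 | 6 | 7
  i=8: 1 | 1 | 2 | 3 | 3 | 4 | 5 | 6 | 6 | 7 | 8
  i=9: 1 | 2 | 3 | 4 | 4 | 5 | 6 | 7 | 7 | 8 | 9
  i=10: 1 | 2 | 3 | 4 | 4 | 5 | 6 | 7 | 8 | 9 | 10
  i=11: 1 | 2 | 3 | 4 | 5 | 6 | 7 | 8 | 9 | 10 | 11

hence w(1..11) = (3, 6, 11, 1, 4, 10, 7, 8, 2, 9, 5).

D(w) has 25 cells with 7 SE-corners; essential set:

[(3, 2, 0), (3, 5, 1), (3, 10, 2), (6, 9, 4), (8, 2, 1), (8, 5, 3), (10, 5, 4)]


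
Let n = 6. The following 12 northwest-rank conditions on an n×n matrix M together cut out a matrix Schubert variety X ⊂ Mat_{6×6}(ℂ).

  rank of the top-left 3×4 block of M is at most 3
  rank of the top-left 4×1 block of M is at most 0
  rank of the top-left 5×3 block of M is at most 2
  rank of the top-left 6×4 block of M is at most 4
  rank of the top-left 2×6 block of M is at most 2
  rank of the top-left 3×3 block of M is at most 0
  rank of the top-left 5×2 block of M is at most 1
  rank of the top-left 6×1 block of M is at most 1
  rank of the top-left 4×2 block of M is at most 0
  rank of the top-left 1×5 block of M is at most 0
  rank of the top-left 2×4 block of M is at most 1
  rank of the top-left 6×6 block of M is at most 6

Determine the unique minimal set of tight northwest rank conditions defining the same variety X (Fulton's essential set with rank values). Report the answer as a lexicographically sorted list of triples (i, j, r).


Rank table r_w(6×6) implied by the 12 constraints:

  row 1: 0  0  0  0  0  1
  row 2: 0  0  0  1  1  2
  row 3: 0  0  0  1  2  3
  row 4: 0  0  1  2  3  4
  row 5: 1  1  2  3  4  5
  row 6: 1  2  3  4  5  6

giving w = (6, 4, 5, 3, 1, 2) via Δ²R.

Rothe diagram D(w) (13 cells), 3 SE-corners (essential conditions):

[(1, 5, 0), (3, 3, 0), (4, 2, 0)]


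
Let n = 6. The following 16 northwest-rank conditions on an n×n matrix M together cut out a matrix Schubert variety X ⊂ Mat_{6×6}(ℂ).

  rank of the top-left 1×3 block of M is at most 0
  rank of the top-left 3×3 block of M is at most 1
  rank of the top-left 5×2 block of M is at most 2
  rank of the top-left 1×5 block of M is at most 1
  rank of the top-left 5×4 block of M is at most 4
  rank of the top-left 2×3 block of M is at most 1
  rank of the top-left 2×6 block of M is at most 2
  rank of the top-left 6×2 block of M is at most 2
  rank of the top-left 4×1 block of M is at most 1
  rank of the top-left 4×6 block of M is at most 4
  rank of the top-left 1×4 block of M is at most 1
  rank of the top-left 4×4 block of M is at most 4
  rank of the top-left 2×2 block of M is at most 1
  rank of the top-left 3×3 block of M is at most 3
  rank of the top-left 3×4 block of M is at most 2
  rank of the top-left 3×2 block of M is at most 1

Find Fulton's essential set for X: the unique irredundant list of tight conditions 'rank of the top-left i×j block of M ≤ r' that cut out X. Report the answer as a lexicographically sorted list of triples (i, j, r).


Propagating the 16 rank bounds to every northwest block:

  R[1]: 0  0  0  1  1  1
  R[2]: 1  1  1  2  2  2
  R[3]: 1  1  1  2  3  3
  R[4]: 1  2  2  3  4  4
  R[5]: 1  2  3  4  5  5
  R[6]: 1  2  3  4  5  6

so w = (4, 1, 5, 2, 3, 6).

D(w) has 5 cells with 2 SE-corners; essential set:

[(1, 3, 0), (3, 3, 1)]


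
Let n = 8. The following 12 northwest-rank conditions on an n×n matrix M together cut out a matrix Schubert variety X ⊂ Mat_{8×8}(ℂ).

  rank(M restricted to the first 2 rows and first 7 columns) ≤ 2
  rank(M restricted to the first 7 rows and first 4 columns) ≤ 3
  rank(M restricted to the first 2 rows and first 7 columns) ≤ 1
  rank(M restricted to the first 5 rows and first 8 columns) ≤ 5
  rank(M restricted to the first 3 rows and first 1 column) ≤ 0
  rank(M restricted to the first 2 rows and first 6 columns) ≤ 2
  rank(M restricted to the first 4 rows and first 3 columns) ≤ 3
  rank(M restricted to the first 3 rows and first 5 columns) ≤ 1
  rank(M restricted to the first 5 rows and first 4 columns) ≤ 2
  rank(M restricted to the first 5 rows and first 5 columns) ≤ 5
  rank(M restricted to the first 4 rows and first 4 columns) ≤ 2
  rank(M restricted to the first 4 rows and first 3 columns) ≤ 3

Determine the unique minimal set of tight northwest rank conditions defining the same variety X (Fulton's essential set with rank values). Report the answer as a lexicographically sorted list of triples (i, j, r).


Propagating the 12 rank bounds to every northwest block:

  row 1: 0  1  1  1  1  1  1  1
  row 2: 0  1  1  1  1  1  1  2
  row 3: 0  1  1  1  1  2  2  3
  row 4: 1  2  2  2  2  3  3  4
  row 5: 1  2  2  2  3  4  4  5
  row 6: 1  2  3  3  4  5  5  6
  row 7: 1  2  3  3  4  5  6  7
  row 8: 1  2  3  4  5  6  7  8

so w = (2, 8, 6, 1, 5, 3, 7, 4).

5 SE-corners of the 14-cell Rothe diagram give Ess(w):

[(2, 7, 1), (3, 1, 0), (3, 5, 1), (5, 4, 2), (7, 4, 3)]


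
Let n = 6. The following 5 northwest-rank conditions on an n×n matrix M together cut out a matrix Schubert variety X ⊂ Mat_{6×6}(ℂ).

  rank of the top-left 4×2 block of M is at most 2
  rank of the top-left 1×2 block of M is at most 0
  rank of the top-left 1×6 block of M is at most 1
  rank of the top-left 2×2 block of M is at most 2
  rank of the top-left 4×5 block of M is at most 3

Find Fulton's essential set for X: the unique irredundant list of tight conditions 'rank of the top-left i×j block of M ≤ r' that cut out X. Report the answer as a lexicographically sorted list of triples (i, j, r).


Reconstructing r_w from the 5 given conditions:

  0, 0, 1, 1, 1, 1
  1, 1, 2, 2, 2, 2
  1, 2, 3, 3, 3, 3
  1, 2, 3, 3, 3, 4
  1, 2, 3, 4, 4, 5
  1, 2, 3, 4, 5, 6

hence w(1..6) = (3, 1, 2, 6, 4, 5).

2 SE-corners of the 4-cell Rothe diagram give Ess(w):

[(1, 2, 0), (4, 5, 3)]


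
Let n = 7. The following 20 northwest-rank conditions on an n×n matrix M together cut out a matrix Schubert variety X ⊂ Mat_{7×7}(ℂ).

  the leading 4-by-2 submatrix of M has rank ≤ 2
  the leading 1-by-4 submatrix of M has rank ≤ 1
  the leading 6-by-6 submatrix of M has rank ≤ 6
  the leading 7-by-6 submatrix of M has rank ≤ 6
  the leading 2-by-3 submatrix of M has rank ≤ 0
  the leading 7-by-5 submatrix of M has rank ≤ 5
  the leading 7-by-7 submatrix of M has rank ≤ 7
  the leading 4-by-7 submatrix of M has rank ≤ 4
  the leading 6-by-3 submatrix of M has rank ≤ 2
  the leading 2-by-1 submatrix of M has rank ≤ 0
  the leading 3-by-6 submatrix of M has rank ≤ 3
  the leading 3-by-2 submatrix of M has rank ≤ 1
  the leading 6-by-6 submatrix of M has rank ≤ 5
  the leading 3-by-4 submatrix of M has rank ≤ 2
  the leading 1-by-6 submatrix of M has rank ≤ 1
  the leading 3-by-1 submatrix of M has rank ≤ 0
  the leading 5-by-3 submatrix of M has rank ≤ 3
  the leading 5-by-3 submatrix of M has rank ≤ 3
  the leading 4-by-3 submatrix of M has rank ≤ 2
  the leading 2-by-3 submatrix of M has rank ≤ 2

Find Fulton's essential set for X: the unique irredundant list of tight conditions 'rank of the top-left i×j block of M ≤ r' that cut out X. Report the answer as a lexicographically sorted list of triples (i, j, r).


Rank table r_w(7×7) implied by the 20 constraints:

  i=1: 0  0  0  1  1  1  1
  i=2: 0  0  0  1  2  2  2
  i=3: 0  1  1  2  3  3  3
  i=4: 1  2  2  3  4  4  4
  i=5: 1  2  2  3  4  5  5
  i=6: 1  2  2  3  4  5  6
  i=7: 1  2  3  4  5  6  7

giving w = (4, 5, 2, 1, 6, 7, 3) via Δ²R.

D(w) has 9 cells with 3 SE-corners; essential set:

[(2, 3, 0), (3, 1, 0), (6, 3, 2)]


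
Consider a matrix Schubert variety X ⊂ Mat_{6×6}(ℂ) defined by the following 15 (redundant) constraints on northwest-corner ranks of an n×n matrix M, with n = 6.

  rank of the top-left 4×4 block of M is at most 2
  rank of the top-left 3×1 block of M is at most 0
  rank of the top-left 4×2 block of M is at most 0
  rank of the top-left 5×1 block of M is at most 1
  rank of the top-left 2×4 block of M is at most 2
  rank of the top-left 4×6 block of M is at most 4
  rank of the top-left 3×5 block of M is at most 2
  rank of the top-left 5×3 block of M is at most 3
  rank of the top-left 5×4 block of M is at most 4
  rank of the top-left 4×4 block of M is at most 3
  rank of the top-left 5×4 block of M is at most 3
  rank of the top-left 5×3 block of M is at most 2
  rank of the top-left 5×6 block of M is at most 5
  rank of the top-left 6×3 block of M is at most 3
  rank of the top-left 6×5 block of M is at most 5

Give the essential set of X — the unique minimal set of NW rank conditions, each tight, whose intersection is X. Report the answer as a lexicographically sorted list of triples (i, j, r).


Propagating the 15 rank bounds to every northwest block:

  R[1]: 0 0 1 1 1 1
  R[2]: 0 0 1 2 2 2
  R[3]: 0 0 1 2 2 3
  R[4]: 0 0 1 2 3 4
  R[5]: 1 1 2 3 4 5
  R[6]: 1 2 3 4 5 6

hence w(1..6) = (3, 4, 6, 5, 1, 2).

|D(w)|=9, |Ess(w)|=2:

[(3, 5, 2), (4, 2, 0)]


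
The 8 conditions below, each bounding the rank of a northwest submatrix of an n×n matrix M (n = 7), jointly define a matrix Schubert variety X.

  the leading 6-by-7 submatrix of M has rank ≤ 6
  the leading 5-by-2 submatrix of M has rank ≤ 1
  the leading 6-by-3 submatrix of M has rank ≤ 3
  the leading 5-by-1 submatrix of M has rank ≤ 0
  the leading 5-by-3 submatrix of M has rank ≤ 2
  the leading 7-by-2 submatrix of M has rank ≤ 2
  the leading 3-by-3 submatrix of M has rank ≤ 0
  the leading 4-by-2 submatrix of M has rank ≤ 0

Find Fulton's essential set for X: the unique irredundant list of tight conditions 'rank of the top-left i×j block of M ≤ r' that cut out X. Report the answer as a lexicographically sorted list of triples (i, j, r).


Rank table r_w(7×7) implied by the 8 constraints:

  0  0  0  1  1  1  1
  0  0  0  1  2  2  2
  0  0  0  1  2  3  3
  0  0  1  2  3  4  4
  0  1  2  3  4  5  5
  1  2  3  4  5  6  6
  1  2  3  4  5  6  7

reading off 1-entries of Δ²R: w = (4, 5, 6, 3, 2, 1, 7).

|D(w)|=12, |Ess(w)|=3:

[(3, 3, 0), (4, 2, 0), (5, 1, 0)]


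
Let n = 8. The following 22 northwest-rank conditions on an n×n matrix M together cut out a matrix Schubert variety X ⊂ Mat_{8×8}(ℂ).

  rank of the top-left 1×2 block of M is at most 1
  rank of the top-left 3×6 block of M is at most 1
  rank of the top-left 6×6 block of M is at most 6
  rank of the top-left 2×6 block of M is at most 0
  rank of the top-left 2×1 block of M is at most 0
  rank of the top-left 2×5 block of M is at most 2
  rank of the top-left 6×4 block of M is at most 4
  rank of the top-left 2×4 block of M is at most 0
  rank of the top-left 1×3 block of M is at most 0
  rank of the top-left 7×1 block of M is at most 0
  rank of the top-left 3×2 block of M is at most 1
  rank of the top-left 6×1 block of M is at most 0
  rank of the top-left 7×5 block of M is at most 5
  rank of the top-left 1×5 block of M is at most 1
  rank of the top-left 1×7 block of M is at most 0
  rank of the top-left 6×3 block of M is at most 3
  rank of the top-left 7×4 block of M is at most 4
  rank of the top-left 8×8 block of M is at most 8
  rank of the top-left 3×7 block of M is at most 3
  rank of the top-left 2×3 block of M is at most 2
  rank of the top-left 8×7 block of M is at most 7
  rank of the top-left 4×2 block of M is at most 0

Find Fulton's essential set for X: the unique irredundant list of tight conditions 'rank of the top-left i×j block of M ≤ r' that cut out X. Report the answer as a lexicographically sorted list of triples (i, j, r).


Computing R[i][j] = min implied NW-rank bound (n=8, 22 conditions):

  row 1: 0 | 0 | 0 | 0 | 0 | 0 | 0 | 1
  row 2: 0 | 0 | 0 | 0 | 0 | 0 | 1 | 2
  row 3: 0 | 0 | 1 | 1 | 1 | 1 | 2 | 3
  row 4: 0 | 0 | 1 | 2 | 2 | 2 | 3 | 4
  row 5: 0 | 1 | 2 | 3 | 3 | 3 | 4 | 5
  row 6: 0 | 1 | 2 | 3 | 4 | 4 | 5 | 6
  row 7: 0 | 1 | 2 | 3 | 4 | 5 | 6 | 7
  row 8: 1 | 2 | 3 | 4 | 5 | 6 | 7 | 8

second differences of R give the permutation w = (8, 7, 3, 4, 2, 5, 6, 1).

4 SE-corners of the 20-cell Rothe diagram give Ess(w):

[(1, 7, 0), (2, 6, 0), (4, 2, 0), (7, 1, 0)]
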